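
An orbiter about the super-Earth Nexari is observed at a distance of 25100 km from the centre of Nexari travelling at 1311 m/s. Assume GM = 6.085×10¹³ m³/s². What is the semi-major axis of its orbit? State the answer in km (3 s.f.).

r = 2.510×10⁷ m.
Vis-viva rearranged: 1/a = 2/r − v²/μ = 7.968×10⁻⁸ − 2.825×10⁻⁸ = 5.144×10⁻⁸ m⁻¹.
a = 1.944×10⁷ m = 19442 km.

a ≈ 19400 km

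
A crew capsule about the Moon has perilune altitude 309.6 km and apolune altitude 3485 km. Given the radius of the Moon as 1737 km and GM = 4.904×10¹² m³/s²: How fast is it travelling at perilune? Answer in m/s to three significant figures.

r_p = 1737 + 309.6 = 2046.6 km = 2.0466×10⁶ m.
r_a = 1737 + 3485 = 5222.0 km = 5.2220×10⁶ m.
Semi-major axis a = (r_p + r_a)/2 = 3634.3 km = 3.634×10⁶ m.
Vis-viva: v² = μ(2/r − 1/a) = 4.904×10¹² × (9.772×10⁻⁷ − 2.752×10⁻⁷) = 3.443×10⁶ m²/s².
v = 1856 m/s.

v ≈ 1860 m/s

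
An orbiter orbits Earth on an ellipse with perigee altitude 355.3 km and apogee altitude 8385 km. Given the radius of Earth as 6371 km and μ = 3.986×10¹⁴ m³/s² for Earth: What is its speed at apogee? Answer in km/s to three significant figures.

r_p = 6371 + 355.3 = 6726.3 km = 6.7263×10⁶ m.
r_a = 6371 + 8385 = 14756 km = 1.4756×10⁷ m.
Semi-major axis a = (r_p + r_a)/2 = 10741 km = 1.074×10⁷ m.
Vis-viva: v² = μ(2/r − 1/a) = 3.986×10¹⁴ × (1.355×10⁻⁷ − 9.310×10⁻⁸) = 1.692×10⁷ m²/s².
v = 4113 m/s = 4.113 km/s.

v ≈ 4.11 km/s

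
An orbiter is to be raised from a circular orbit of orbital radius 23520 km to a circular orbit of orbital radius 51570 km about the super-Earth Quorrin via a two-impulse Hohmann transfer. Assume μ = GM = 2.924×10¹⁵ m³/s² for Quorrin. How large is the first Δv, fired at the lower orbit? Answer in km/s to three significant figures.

r₁ = 23520 km = 2.352×10⁷ m.
r₂ = 51570 km = 5.157×10⁷ m.
Transfer ellipse a_t = (r₁ + r₂)/2 = 3.754×10⁷ m.
At r₁: circular v_c1 = √(μ/r₁) = 11150 m/s; transfer-periapsis v_p = √[μ(2/r₁ − 1/a_t)] = 13070 m/s.
Δv₁ = v_p − v_c1 = 1918 m/s.
= 1.918 km/s.

Δv ≈ 1.92 km/s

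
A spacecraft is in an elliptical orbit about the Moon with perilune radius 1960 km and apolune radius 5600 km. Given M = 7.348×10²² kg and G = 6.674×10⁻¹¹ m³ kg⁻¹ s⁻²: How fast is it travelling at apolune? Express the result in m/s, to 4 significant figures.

μ = GM = 6.674×10⁻¹¹ × 7.348×10²² = 4.904×10¹² m³/s².
Semi-major axis a = (r_p + r_a)/2 = 3780.0 km = 3.780×10⁶ m.
Vis-viva: v² = μ(2/r − 1/a) = 4.904×10¹² × (3.571×10⁻⁷ − 2.646×10⁻⁷) = 4.541×10⁵ m²/s².
v = 673.9 m/s.

v ≈ 673.9 m/s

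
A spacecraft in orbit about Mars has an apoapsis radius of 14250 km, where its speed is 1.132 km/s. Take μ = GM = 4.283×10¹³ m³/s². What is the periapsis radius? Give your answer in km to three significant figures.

periapsis radius ≈ 3860 km

r_a = 1.425×10⁷ m.
Specific energy ε = v²/2 − μ/r = -2.365×10⁶ J/kg, so a = −μ/(2ε) = 9.055×10⁶ m.
The apsides satisfy r_p + r_a = 2a, so the periapsis radius is 2a − r_a = 3.861×10⁶ m = 3860.7 km.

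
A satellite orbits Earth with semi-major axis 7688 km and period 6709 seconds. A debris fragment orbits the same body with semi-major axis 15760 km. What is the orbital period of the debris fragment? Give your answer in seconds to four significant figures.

Kepler's third law: T² ∝ a³, so T₂ = T₁ (a₂/a₁)^(3/2).
a₂/a₁ = 2.050, (a₂/a₁)^(3/2) = 2.935.
T₂ = 6709 × 2.935 = 19690 seconds.

T₂ ≈ 19690 seconds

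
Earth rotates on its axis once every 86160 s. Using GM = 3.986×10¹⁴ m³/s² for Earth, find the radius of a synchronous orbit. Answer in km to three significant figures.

r_sync ≈ 42200 km

A synchronous orbit has period T, so by Kepler's third law a = (μT²/4π²)^(1/3).
μT²/4π² = 3.986×10¹⁴ × (8.616×10⁴)² / 39.48 = 7.495×10²² m³.
a = 4.216×10⁷ m = 42163 km.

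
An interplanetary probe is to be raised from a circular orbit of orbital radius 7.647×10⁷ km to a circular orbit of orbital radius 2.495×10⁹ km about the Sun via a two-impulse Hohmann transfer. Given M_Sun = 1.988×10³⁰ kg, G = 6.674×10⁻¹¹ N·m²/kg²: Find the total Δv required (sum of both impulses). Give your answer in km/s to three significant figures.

μ = GM = 6.674×10⁻¹¹ × 1.988×10³⁰ = 1.327×10²⁰ m³/s².
r₁ = 7.647×10⁷ km = 7.647×10¹⁰ m.
r₂ = 2.495×10⁹ km = 2.495×10¹² m.
Transfer ellipse a_t = (r₁ + r₂)/2 = 1.286×10¹² m.
At r₁: circular v_c1 = √(μ/r₁) = 41650 m/s; transfer-perihelion v_p = √[μ(2/r₁ − 1/a_t)] = 58030 m/s.
Δv₁ = v_p − v_c1 = 16370 m/s.
At r₂: circular v_c2 = √(μ/r₂) = 7292 m/s; transfer-aphelion v_a = √[μ(2/r₂ − 1/a_t)] = 1778 m/s.
Δv₂ = v_c2 − v_a = 5514 m/s.
Total Δv = Δv₁ + Δv₂ = 21890 m/s = 21.89 km/s.

Δv_total ≈ 21.9 km/s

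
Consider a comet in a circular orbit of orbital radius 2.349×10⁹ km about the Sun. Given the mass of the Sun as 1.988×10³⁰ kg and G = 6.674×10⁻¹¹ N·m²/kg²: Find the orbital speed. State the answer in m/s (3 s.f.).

v ≈ 7520 m/s

μ = GM = 6.674×10⁻¹¹ × 1.988×10³⁰ = 1.327×10²⁰ m³/s².
r = 2.349×10⁹ km = 2.349×10¹² m.
For a circular orbit v = √(μ/r) = √(1.327×10²⁰ / 2.349×10¹²) = √(5.648×10⁷) = 7516 m/s.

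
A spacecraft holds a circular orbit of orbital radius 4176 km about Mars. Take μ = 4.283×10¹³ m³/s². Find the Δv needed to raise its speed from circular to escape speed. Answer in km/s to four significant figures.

r = 4176 km = 4.176×10⁶ m.
Circular speed v_c = √(μ/r) = 3203 m/s.
Escape speed v_esc = √(2μ/r) = √2 × v_c = 4529 m/s.
Δv = v_esc − v_c = 1327 m/s = 1.327 km/s.

Δv ≈ 1.327 km/s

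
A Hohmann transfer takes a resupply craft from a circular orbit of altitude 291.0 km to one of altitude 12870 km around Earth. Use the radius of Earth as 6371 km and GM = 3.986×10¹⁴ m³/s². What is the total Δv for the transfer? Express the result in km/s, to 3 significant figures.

Δv_total ≈ 2.98 km/s

r₁ = 6371 + 291.0 = 6662.0 km = 6.6620×10⁶ m.
r₂ = 6371 + 12870 = 19241 km = 1.9241×10⁷ m.
Transfer ellipse a_t = (r₁ + r₂)/2 = 1.295×10⁷ m.
At r₁: circular v_c1 = √(μ/r₁) = 7735 m/s; transfer-perigee v_p = √[μ(2/r₁ − 1/a_t)] = 9428 m/s.
Δv₁ = v_p − v_c1 = 1693 m/s.
At r₂: circular v_c2 = √(μ/r₂) = 4552 m/s; transfer-apogee v_a = √[μ(2/r₂ − 1/a_t)] = 3264 m/s.
Δv₂ = v_c2 − v_a = 1287 m/s.
Total Δv = Δv₁ + Δv₂ = 2980 m/s = 2.980 km/s.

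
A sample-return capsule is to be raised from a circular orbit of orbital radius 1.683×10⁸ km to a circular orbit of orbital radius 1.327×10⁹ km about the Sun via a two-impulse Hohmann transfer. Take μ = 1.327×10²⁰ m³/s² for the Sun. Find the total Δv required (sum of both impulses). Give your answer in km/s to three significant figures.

r₁ = 1.683×10⁸ km = 1.683×10¹¹ m.
r₂ = 1.327×10⁹ km = 1.327×10¹² m.
Transfer ellipse a_t = (r₁ + r₂)/2 = 7.476×10¹¹ m.
At r₁: circular v_c1 = √(μ/r₁) = 28080 m/s; transfer-perihelion v_p = √[μ(2/r₁ − 1/a_t)] = 37410 m/s.
Δv₁ = v_p − v_c1 = 9330 m/s.
At r₂: circular v_c2 = √(μ/r₂) = 10000 m/s; transfer-aphelion v_a = √[μ(2/r₂ − 1/a_t)] = 4745 m/s.
Δv₂ = v_c2 − v_a = 5255 m/s.
Total Δv = Δv₁ + Δv₂ = 14590 m/s = 14.59 km/s.

Δv_total ≈ 14.6 km/s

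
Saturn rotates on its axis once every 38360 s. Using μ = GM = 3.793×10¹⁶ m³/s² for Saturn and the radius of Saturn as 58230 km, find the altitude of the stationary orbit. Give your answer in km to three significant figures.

h_sync ≈ 54000 km

A synchronous orbit has period T, so by Kepler's third law a = (μT²/4π²)^(1/3).
μT²/4π² = 3.793×10¹⁶ × (3.836×10⁴)² / 39.48 = 1.414×10²⁴ m³.
a = 1.122×10⁸ m = 1.1223×10⁵ km.
Altitude h = a − R = 1.1223×10⁵ − 58230 = 54005 km.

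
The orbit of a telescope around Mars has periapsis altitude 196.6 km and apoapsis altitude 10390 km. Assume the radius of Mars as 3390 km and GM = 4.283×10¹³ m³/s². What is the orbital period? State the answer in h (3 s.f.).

r_p = 3390 + 196.6 = 3586.6 km = 3.5866×10⁶ m.
r_a = 3390 + 10390 = 13780 km = 1.3780×10⁷ m.
Semi-major axis a = (r_p + r_a)/2 = (3586.6 + 13780)/2 = 8683.3 km = 8.683×10⁶ m.
By Kepler's third law T = 2π√(a³/μ) = 2π × 3.910×10³ = 2.457×10⁴ s.
= 6.824 h.

T ≈ 6.82 h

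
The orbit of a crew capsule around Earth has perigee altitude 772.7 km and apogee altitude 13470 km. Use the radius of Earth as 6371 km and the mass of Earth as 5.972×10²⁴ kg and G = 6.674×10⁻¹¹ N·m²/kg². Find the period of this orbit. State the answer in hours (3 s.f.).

T ≈ 4.33 hours

μ = GM = 6.674×10⁻¹¹ × 5.972×10²⁴ = 3.986×10¹⁴ m³/s².
r_p = 6371 + 772.7 = 7143.7 km = 7.1437×10⁶ m.
r_a = 6371 + 13470 = 19841 km = 1.9841×10⁷ m.
Semi-major axis a = (r_p + r_a)/2 = (7143.7 + 19841)/2 = 13492 km = 1.349×10⁷ m.
By Kepler's third law T = 2π√(a³/μ) = 2π × 2.482×10³ = 1.560×10⁴ s.
= 4.333 hours.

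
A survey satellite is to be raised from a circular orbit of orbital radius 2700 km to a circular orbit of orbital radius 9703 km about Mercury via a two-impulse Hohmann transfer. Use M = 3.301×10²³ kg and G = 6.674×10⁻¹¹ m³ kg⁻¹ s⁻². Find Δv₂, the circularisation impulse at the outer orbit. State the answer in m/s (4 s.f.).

Δv ≈ 512.6 m/s

μ = GM = 6.674×10⁻¹¹ × 3.301×10²³ = 2.203×10¹³ m³/s².
r₁ = 2700 km = 2.700×10⁶ m.
r₂ = 9703 km = 9.703×10⁶ m.
Transfer ellipse a_t = (r₁ + r₂)/2 = 6.202×10⁶ m.
At r₁: circular v_c1 = √(μ/r₁) = 2856 m/s; transfer-periherm v_p = √[μ(2/r₁ − 1/a_t)] = 3573 m/s.
At r₂: circular v_c2 = √(μ/r₂) = 1507 m/s; transfer-apoherm v_a = √[μ(2/r₂ − 1/a_t)] = 994.3 m/s.
Δv₂ = v_c2 − v_a = 512.6 m/s.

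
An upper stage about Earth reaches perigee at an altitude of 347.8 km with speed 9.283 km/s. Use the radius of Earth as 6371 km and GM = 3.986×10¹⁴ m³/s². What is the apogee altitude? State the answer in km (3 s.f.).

r_p = 6371 + 347.8 = 6718.8 km = 6.719×10⁶ m.
Specific energy ε = v²/2 − μ/r = -1.624×10⁷ J/kg, so a = −μ/(2ε) = 1.227×10⁷ m.
The apsides satisfy r_p + r_a = 2a, so the apogee radius is 2a − r_p = 1.783×10⁷ m = 17827 km.
Apogee altitude = 17827 − 6371 = 11456 km.

apogee altitude ≈ 11500 km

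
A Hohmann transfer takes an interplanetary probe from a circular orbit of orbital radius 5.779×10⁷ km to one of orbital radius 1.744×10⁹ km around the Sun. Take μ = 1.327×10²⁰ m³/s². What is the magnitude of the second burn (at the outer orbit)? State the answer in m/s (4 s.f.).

r₁ = 5.779×10⁷ km = 5.779×10¹⁰ m.
r₂ = 1.744×10⁹ km = 1.744×10¹² m.
Transfer ellipse a_t = (r₁ + r₂)/2 = 9.009×10¹¹ m.
At r₁: circular v_c1 = √(μ/r₁) = 47920 m/s; transfer-perihelion v_p = √[μ(2/r₁ − 1/a_t)] = 66670 m/s.
At r₂: circular v_c2 = √(μ/r₂) = 8723 m/s; transfer-aphelion v_a = √[μ(2/r₂ − 1/a_t)] = 2209 m/s.
Δv₂ = v_c2 − v_a = 6514 m/s.

Δv ≈ 6514 m/s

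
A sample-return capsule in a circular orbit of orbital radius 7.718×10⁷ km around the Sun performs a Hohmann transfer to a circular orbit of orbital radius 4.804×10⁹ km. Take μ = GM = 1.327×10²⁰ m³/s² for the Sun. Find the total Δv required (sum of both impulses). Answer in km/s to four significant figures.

r₁ = 7.718×10⁷ km = 7.718×10¹⁰ m.
r₂ = 4.804×10⁹ km = 4.804×10¹² m.
Transfer ellipse a_t = (r₁ + r₂)/2 = 2.441×10¹² m.
At r₁: circular v_c1 = √(μ/r₁) = 41470 m/s; transfer-perihelion v_p = √[μ(2/r₁ − 1/a_t)] = 58180 m/s.
Δv₁ = v_p − v_c1 = 16710 m/s.
At r₂: circular v_c2 = √(μ/r₂) = 5256 m/s; transfer-aphelion v_a = √[μ(2/r₂ − 1/a_t)] = 934.6 m/s.
Δv₂ = v_c2 − v_a = 4321 m/s.
Total Δv = Δv₁ + Δv₂ = 21030 m/s = 21.03 km/s.

Δv_total ≈ 21.03 km/s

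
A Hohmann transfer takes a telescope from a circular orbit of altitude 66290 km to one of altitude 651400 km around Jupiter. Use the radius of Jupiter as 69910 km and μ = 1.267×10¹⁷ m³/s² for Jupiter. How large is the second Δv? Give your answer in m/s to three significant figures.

r₁ = 69910 + 66290 = 136200 km = 1.3620×10⁸ m.
r₂ = 69910 + 651400 = 721310 km = 7.2131×10⁸ m.
Transfer ellipse a_t = (r₁ + r₂)/2 = 4.288×10⁸ m.
At r₁: circular v_c1 = √(μ/r₁) = 30500 m/s; transfer-perijove v_p = √[μ(2/r₁ − 1/a_t)] = 39560 m/s.
At r₂: circular v_c2 = √(μ/r₂) = 13250 m/s; transfer-apojove v_a = √[μ(2/r₂ − 1/a_t)] = 7470 m/s.
Δv₂ = v_c2 − v_a = 5784 m/s.

Δv ≈ 5780 m/s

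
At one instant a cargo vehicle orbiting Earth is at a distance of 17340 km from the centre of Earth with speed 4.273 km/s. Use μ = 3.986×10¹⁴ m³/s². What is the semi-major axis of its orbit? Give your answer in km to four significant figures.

a ≈ 14380 km

r = 1.734×10⁷ m.
Specific orbital energy ε = v²/2 − μ/r = (4273)²/2 − 3.986×10¹⁴/1.734×10⁷ = -1.386×10⁷ J/kg.
Since ε = −μ/(2a), a = −μ/(2ε) = 1.438×10⁷ m = 14382 km.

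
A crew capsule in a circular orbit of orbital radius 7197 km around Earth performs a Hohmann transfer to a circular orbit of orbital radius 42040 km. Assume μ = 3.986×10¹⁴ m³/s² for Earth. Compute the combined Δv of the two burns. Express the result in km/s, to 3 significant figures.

Δv_total ≈ 3.70 km/s

r₁ = 7197 km = 7.197×10⁶ m.
r₂ = 42040 km = 4.204×10⁷ m.
Transfer ellipse a_t = (r₁ + r₂)/2 = 2.462×10⁷ m.
At r₁: circular v_c1 = √(μ/r₁) = 7442 m/s; transfer-perigee v_p = √[μ(2/r₁ − 1/a_t)] = 9725 m/s.
Δv₁ = v_p − v_c1 = 2283 m/s.
At r₂: circular v_c2 = √(μ/r₂) = 3079 m/s; transfer-apogee v_a = √[μ(2/r₂ − 1/a_t)] = 1665 m/s.
Δv₂ = v_c2 − v_a = 1414 m/s.
Total Δv = Δv₁ + Δv₂ = 3697 m/s = 3.697 km/s.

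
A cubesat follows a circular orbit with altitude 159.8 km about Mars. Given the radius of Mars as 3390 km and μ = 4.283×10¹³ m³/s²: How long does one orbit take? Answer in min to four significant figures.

r = 3390 + 159.8 = 3549.8 km = 3.5498×10⁶ m.
Kepler's third law: T = 2π√(r³/μ) = 2π√((3.550×10⁶)³ / 4.283×10¹³).
r³/μ = 1.044×10⁶ s², so T = 2π × 1.022×10³ = 6.421×10³ s.
Converting: 6.421×10³ s ÷ 60.00 = 107.0 min.

T ≈ 107.0 min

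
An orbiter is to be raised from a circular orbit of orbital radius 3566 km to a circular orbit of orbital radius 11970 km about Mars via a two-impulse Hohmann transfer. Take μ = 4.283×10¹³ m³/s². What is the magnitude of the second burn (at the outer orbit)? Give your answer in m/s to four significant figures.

Δv ≈ 610.0 m/s

r₁ = 3566 km = 3.566×10⁶ m.
r₂ = 11970 km = 1.197×10⁷ m.
Transfer ellipse a_t = (r₁ + r₂)/2 = 7.768×10⁶ m.
At r₁: circular v_c1 = √(μ/r₁) = 3466 m/s; transfer-periapsis v_p = √[μ(2/r₁ − 1/a_t)] = 4302 m/s.
At r₂: circular v_c2 = √(μ/r₂) = 1892 m/s; transfer-apoapsis v_a = √[μ(2/r₂ − 1/a_t)] = 1282 m/s.
Δv₂ = v_c2 − v_a = 610.0 m/s.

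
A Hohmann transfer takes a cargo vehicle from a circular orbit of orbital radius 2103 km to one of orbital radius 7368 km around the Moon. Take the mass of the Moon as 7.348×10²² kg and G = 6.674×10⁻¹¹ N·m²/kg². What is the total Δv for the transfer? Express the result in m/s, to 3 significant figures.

Δv_total ≈ 650 m/s

μ = GM = 6.674×10⁻¹¹ × 7.348×10²² = 4.904×10¹² m³/s².
r₁ = 2103 km = 2.103×10⁶ m.
r₂ = 7368 km = 7.368×10⁶ m.
Transfer ellipse a_t = (r₁ + r₂)/2 = 4.736×10⁶ m.
At r₁: circular v_c1 = √(μ/r₁) = 1527 m/s; transfer-perilune v_p = √[μ(2/r₁ − 1/a_t)] = 1905 m/s.
Δv₁ = v_p − v_c1 = 377.7 m/s.
At r₂: circular v_c2 = √(μ/r₂) = 815.8 m/s; transfer-apolune v_a = √[μ(2/r₂ − 1/a_t)] = 543.7 m/s.
Δv₂ = v_c2 − v_a = 272.2 m/s.
Total Δv = Δv₁ + Δv₂ = 649.9 m/s.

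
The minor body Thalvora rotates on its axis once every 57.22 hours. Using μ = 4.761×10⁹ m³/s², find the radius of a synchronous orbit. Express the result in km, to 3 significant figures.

T = 57.22 hours = 2.060×10⁵ s.
A synchronous orbit has period T, so by Kepler's third law a = (μT²/4π²)^(1/3).
μT²/4π² = 4.761×10⁹ × (2.060×10⁵)² / 39.48 = 5.117×10¹⁸ m³.
a = 1.723×10⁶ m = 1723.2 km.

r_sync ≈ 1720 km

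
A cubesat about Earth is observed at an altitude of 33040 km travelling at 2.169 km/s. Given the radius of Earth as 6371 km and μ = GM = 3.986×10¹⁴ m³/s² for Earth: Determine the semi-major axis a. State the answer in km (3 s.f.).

r = 6371 + 33040 = 39411 km = 3.941×10⁷ m.
Vis-viva rearranged: 1/a = 2/r − v²/μ = 5.075×10⁻⁸ − 1.180×10⁻⁸ = 3.894×10⁻⁸ m⁻¹.
a = 2.568×10⁷ m = 25678 km.

a ≈ 25700 km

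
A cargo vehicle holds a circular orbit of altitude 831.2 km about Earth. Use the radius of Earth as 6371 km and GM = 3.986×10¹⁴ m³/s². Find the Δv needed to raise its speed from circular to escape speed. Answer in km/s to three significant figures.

r = 6371 + 831.2 = 7202.2 km = 7.2022×10⁶ m.
Circular speed v_c = √(μ/r) = 7439 m/s.
Escape speed v_esc = √(2μ/r) = √2 × v_c = 10520 m/s.
Δv = v_esc − v_c = 3081 m/s = 3.081 km/s.

Δv ≈ 3.08 km/s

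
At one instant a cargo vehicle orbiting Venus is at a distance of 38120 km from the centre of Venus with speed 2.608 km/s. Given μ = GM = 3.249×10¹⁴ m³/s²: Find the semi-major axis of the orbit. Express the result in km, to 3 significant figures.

r = 3.812×10⁷ m.
Vis-viva rearranged: 1/a = 2/r − v²/μ = 5.247×10⁻⁸ − 2.093×10⁻⁸ = 3.153×10⁻⁸ m⁻¹.
a = 3.171×10⁷ m = 31715 km.

a ≈ 31700 km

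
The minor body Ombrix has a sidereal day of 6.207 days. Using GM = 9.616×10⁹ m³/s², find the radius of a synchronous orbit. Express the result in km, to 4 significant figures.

T = 6.207 days = 5.363×10⁵ s.
A synchronous orbit has period T, so by Kepler's third law a = (μT²/4π²)^(1/3).
μT²/4π² = 9.616×10⁹ × (5.363×10⁵)² / 39.48 = 7.005×10¹⁹ m³.
a = 4.122×10⁶ m = 4122.3 km.

r_sync ≈ 4122 km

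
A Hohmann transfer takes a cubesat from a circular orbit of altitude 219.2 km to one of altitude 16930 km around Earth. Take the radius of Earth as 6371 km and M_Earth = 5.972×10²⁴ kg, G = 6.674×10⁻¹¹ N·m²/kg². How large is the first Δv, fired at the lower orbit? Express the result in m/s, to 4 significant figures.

μ = GM = 6.674×10⁻¹¹ × 5.972×10²⁴ = 3.986×10¹⁴ m³/s².
r₁ = 6371 + 219.2 = 6590.2 km = 6.5902×10⁶ m.
r₂ = 6371 + 16930 = 23301 km = 2.3301×10⁷ m.
Transfer ellipse a_t = (r₁ + r₂)/2 = 1.495×10⁷ m.
At r₁: circular v_c1 = √(μ/r₁) = 7777 m/s; transfer-perigee v_p = √[μ(2/r₁ − 1/a_t)] = 9710 m/s.
Δv₁ = v_p − v_c1 = 1933 m/s.

Δv ≈ 1933 m/s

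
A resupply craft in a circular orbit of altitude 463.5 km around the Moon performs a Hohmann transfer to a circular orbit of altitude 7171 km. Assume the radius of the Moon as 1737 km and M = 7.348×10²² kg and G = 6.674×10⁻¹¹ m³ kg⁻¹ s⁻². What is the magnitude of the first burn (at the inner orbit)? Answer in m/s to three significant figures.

Δv ≈ 398 m/s

μ = GM = 6.674×10⁻¹¹ × 7.348×10²² = 4.904×10¹² m³/s².
r₁ = 1737 + 463.5 = 2200.5 km = 2.2005×10⁶ m.
r₂ = 1737 + 7171 = 8908.0 km = 8.9080×10⁶ m.
Transfer ellipse a_t = (r₁ + r₂)/2 = 5.554×10⁶ m.
At r₁: circular v_c1 = √(μ/r₁) = 1493 m/s; transfer-perilune v_p = √[μ(2/r₁ − 1/a_t)] = 1891 m/s.
Δv₁ = v_p − v_c1 = 397.7 m/s.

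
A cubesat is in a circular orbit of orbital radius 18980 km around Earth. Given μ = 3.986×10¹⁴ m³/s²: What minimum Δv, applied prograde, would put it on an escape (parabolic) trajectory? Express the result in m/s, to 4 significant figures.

r = 18980 km = 1.898×10⁷ m.
Circular speed v_c = √(μ/r) = 4583 m/s.
Escape speed v_esc = √(2μ/r) = √2 × v_c = 6481 m/s.
Δv = v_esc − v_c = 1898 m/s.

Δv ≈ 1898 m/s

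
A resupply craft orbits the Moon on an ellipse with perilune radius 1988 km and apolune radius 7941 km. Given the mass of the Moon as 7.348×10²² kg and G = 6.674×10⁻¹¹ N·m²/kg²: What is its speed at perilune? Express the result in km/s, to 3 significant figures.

μ = GM = 6.674×10⁻¹¹ × 7.348×10²² = 4.904×10¹² m³/s².
Semi-major axis a = (r_p + r_a)/2 = 4964.5 km = 4.964×10⁶ m.
Vis-viva: v² = μ(2/r − 1/a) = 4.904×10¹² × (1.006×10⁻⁶ − 2.014×10⁻⁷) = 3.946×10⁶ m²/s².
v = 1986 m/s = 1.986 km/s.

v ≈ 1.99 km/s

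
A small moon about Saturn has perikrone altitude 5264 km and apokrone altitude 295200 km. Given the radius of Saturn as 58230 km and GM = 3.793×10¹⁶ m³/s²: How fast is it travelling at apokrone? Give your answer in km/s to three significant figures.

v ≈ 5.72 km/s

r_p = 58230 + 5264 = 63494 km = 6.3494×10⁷ m.
r_a = 58230 + 295200 = 353430 km = 3.5343×10⁸ m.
Semi-major axis a = (r_p + r_a)/2 = 2.0846×10⁵ km = 2.085×10⁸ m.
Vis-viva: v² = μ(2/r − 1/a) = 3.793×10¹⁶ × (5.659×10⁻⁹ − 4.797×10⁻⁹) = 3.269×10⁷ m²/s².
v = 5717 m/s = 5.717 km/s.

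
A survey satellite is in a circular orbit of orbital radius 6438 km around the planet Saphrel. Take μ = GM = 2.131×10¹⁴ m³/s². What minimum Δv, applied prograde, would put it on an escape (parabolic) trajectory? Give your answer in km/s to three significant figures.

r = 6438 km = 6.438×10⁶ m.
Circular speed v_c = √(μ/r) = 5753 m/s.
Escape speed v_esc = √(2μ/r) = √2 × v_c = 8136 m/s.
Δv = v_esc − v_c = 2383 m/s = 2.383 km/s.

Δv ≈ 2.38 km/s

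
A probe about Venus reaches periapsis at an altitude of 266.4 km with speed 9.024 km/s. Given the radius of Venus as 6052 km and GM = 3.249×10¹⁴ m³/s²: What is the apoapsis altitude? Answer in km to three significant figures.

apoapsis altitude ≈ 18000 km

r_p = 6052 + 266.4 = 6318.4 km = 6.318×10⁶ m.
Specific energy ε = v²/2 − μ/r = -1.070×10⁷ J/kg, so a = −μ/(2ε) = 1.518×10⁷ m.
The apsides satisfy r_p + r_a = 2a, so the apoapsis radius is 2a − r_p = 2.403×10⁷ m = 24032 km.
Apoapsis altitude = 24032 − 6052 = 17980 km.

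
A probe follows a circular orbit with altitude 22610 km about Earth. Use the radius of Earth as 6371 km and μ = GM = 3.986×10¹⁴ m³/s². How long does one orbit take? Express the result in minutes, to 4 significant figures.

T ≈ 818.3 minutes

r = 6371 + 22610 = 28981 km = 2.8981×10⁷ m.
Kepler's third law: T = 2π√(r³/μ) = 2π√((2.898×10⁷)³ / 3.986×10¹⁴).
r³/μ = 6.107×10⁷ s², so T = 2π × 7.815×10³ = 4.910×10⁴ s.
Converting: 4.910×10⁴ s ÷ 60.00 = 818.3 minutes.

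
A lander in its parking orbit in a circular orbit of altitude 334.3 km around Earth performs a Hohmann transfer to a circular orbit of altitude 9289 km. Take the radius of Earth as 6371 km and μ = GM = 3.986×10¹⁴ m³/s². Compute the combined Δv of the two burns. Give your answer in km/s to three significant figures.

Δv_total ≈ 2.55 km/s

r₁ = 6371 + 334.3 = 6705.3 km = 6.7053×10⁶ m.
r₂ = 6371 + 9289 = 15660 km = 1.5660×10⁷ m.
Transfer ellipse a_t = (r₁ + r₂)/2 = 1.118×10⁷ m.
At r₁: circular v_c1 = √(μ/r₁) = 7710 m/s; transfer-perigee v_p = √[μ(2/r₁ − 1/a_t)] = 9124 m/s.
Δv₁ = v_p − v_c1 = 1414 m/s.
At r₂: circular v_c2 = √(μ/r₂) = 5045 m/s; transfer-apogee v_a = √[μ(2/r₂ − 1/a_t)] = 3907 m/s.
Δv₂ = v_c2 − v_a = 1138 m/s.
Total Δv = Δv₁ + Δv₂ = 2552 m/s = 2.552 km/s.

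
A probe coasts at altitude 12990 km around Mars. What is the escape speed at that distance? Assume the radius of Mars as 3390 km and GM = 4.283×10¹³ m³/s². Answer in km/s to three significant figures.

r = 3390 + 12990 = 16380 km = 1.6380×10⁷ m.
Escape speed v_esc = √(2μ/r) = √(2 × 4.283×10¹³ / 1.638×10⁷) = √(5.230×10⁶) = 2287 m/s.
= 2.287 km/s.

v_esc ≈ 2.29 km/s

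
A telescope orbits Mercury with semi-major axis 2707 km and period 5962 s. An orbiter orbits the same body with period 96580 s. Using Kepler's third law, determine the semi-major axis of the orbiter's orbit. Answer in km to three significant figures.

a₂ ≈ 17300 km

Kepler's third law: a³ ∝ T², so a₂ = a₁ (T₂/T₁)^(2/3).
T₂/T₁ = 16.20, (T₂/T₁)^(2/3) = 6.402.
a₂ = 2707 × 6.402 = 17330 km.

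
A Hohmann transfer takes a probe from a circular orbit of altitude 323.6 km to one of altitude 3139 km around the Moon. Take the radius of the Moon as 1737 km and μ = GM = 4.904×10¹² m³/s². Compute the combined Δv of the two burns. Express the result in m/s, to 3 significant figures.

Δv_total ≈ 516 m/s

r₁ = 1737 + 323.6 = 2060.6 km = 2.0606×10⁶ m.
r₂ = 1737 + 3139 = 4876.0 km = 4.8760×10⁶ m.
Transfer ellipse a_t = (r₁ + r₂)/2 = 3.468×10⁶ m.
At r₁: circular v_c1 = √(μ/r₁) = 1543 m/s; transfer-perilune v_p = √[μ(2/r₁ − 1/a_t)] = 1829 m/s.
Δv₁ = v_p − v_c1 = 286.5 m/s.
At r₂: circular v_c2 = √(μ/r₂) = 1003 m/s; transfer-apolune v_a = √[μ(2/r₂ − 1/a_t)] = 773.0 m/s.
Δv₂ = v_c2 − v_a = 229.9 m/s.
Total Δv = Δv₁ + Δv₂ = 516.3 m/s.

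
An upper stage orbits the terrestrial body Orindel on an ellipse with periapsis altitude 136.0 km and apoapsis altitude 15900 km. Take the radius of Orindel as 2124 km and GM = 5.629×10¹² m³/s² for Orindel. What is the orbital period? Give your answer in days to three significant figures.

T ≈ 0.99 days

r_p = 2124 + 136.0 = 2260.0 km = 2.2600×10⁶ m.
r_a = 2124 + 15900 = 18024 km = 1.8024×10⁷ m.
Semi-major axis a = (r_p + r_a)/2 = (2260.0 + 18024)/2 = 10142 km = 1.014×10⁷ m.
By Kepler's third law T = 2π√(a³/μ) = 2π × 1.361×10⁴ = 8.554×10⁴ s.
= 0.99 days.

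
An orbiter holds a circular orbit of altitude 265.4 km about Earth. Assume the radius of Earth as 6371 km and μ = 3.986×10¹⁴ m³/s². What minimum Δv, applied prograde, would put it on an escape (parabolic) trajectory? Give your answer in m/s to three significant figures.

r = 6371 + 265.4 = 6636.4 km = 6.6364×10⁶ m.
Circular speed v_c = √(μ/r) = 7750 m/s.
Escape speed v_esc = √(2μ/r) = √2 × v_c = 10960 m/s.
Δv = v_esc − v_c = 3210 m/s.

Δv ≈ 3210 m/s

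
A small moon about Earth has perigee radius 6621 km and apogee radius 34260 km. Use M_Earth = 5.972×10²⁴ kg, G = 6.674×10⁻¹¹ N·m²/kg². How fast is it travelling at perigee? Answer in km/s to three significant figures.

v ≈ 10.0 km/s

μ = GM = 6.674×10⁻¹¹ × 5.972×10²⁴ = 3.986×10¹⁴ m³/s².
Semi-major axis a = (r_p + r_a)/2 = 20440 km = 2.044×10⁷ m.
Vis-viva: v² = μ(2/r − 1/a) = 3.986×10¹⁴ × (3.021×10⁻⁷ − 4.892×10⁻⁸) = 1.009×10⁸ m²/s².
v = 10040 m/s = 10.04 km/s.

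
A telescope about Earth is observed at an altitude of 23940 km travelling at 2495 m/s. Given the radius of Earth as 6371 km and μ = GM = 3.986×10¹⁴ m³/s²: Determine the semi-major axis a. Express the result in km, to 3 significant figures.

a ≈ 19900 km

r = 6371 + 23940 = 30311 km = 3.031×10⁷ m.
Specific orbital energy ε = v²/2 − μ/r = (2495)²/2 − 3.986×10¹⁴/3.031×10⁷ = -1.004×10⁷ J/kg.
Since ε = −μ/(2a), a = −μ/(2ε) = 1.985×10⁷ m = 19855 km.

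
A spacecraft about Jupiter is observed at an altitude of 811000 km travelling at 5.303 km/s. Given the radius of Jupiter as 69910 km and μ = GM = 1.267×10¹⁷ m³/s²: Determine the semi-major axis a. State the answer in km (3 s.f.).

r = 69910 + 811000 = 8.8091×10⁵ km = 8.809×10⁸ m.
Vis-viva rearranged: 1/a = 2/r − v²/μ = 2.270×10⁻⁹ − 2.220×10⁻¹⁰ = 2.048×10⁻⁹ m⁻¹.
a = 4.882×10⁸ m = 4.8818×10⁵ km.

a ≈ 4.88×10⁵ km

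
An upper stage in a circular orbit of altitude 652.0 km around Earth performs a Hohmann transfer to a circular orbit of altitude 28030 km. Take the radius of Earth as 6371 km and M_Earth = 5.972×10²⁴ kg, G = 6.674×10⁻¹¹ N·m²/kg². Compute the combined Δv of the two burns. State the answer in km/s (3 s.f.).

μ = GM = 6.674×10⁻¹¹ × 5.972×10²⁴ = 3.986×10¹⁴ m³/s².
r₁ = 6371 + 652.0 = 7023.0 km = 7.0230×10⁶ m.
r₂ = 6371 + 28030 = 34401 km = 3.4401×10⁷ m.
Transfer ellipse a_t = (r₁ + r₂)/2 = 2.071×10⁷ m.
At r₁: circular v_c1 = √(μ/r₁) = 7533 m/s; transfer-perigee v_p = √[μ(2/r₁ − 1/a_t)] = 9709 m/s.
Δv₁ = v_p − v_c1 = 2175 m/s.
At r₂: circular v_c2 = √(μ/r₂) = 3404 m/s; transfer-apogee v_a = √[μ(2/r₂ − 1/a_t)] = 1982 m/s.
Δv₂ = v_c2 − v_a = 1422 m/s.
Total Δv = Δv₁ + Δv₂ = 3597 m/s = 3.597 km/s.

Δv_total ≈ 3.60 km/s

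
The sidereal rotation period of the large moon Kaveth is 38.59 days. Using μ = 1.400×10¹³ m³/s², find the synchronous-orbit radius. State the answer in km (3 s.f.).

T = 38.59 days = 3.334×10⁶ s.
A synchronous orbit has period T, so by Kepler's third law a = (μT²/4π²)^(1/3).
μT²/4π² = 1.400×10¹³ × (3.334×10⁶)² / 39.48 = 3.942×10²⁴ m³.
a = 1.580×10⁸ m = 1.5797×10⁵ km.

r_sync ≈ 1.58×10⁵ km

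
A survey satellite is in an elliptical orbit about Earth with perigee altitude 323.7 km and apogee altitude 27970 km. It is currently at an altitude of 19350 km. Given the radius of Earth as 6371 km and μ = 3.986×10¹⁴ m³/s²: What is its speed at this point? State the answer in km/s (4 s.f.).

r_p = 6371 + 323.7 = 6694.7 km = 6.6947×10⁶ m.
r_a = 6371 + 27970 = 34341 km = 3.4341×10⁷ m.
r = 6371 + 19350 = 25721 km = 2.572×10⁷ m.
Semi-major axis a = (r_p + r_a)/2 = 20518 km = 2.052×10⁷ m.
Vis-viva: v² = μ(2/r − 1/a) = 3.986×10¹⁴ × (7.776×10⁻⁸ − 4.874×10⁻⁸) = 1.157×10⁷ m²/s².
v = 3401 m/s = 3.401 km/s.

v ≈ 3.401 km/s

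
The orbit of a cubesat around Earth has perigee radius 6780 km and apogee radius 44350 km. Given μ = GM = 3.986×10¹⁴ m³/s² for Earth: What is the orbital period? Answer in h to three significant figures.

Semi-major axis a = (r_p + r_a)/2 = (6780.0 + 44350)/2 = 25565 km = 2.556×10⁷ m.
By Kepler's third law T = 2π√(a³/μ) = 2π × 6.474×10³ = 4.068×10⁴ s.
= 11.30 h.

T ≈ 11.3 h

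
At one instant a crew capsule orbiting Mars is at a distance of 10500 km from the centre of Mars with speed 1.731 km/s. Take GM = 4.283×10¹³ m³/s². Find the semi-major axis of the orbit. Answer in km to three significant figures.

r = 1.050×10⁷ m.
Vis-viva rearranged: 1/a = 2/r − v²/μ = 1.905×10⁻⁷ − 6.996×10⁻⁸ = 1.205×10⁻⁷ m⁻¹.
a = 8.298×10⁶ m = 8297.6 km.

a ≈ 8300 km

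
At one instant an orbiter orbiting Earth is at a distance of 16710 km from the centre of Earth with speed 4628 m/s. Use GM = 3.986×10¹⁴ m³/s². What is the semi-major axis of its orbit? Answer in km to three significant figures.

r = 1.671×10⁷ m.
Vis-viva rearranged: 1/a = 2/r − v²/μ = 1.197×10⁻⁷ − 5.373×10⁻⁸ = 6.595×10⁻⁸ m⁻¹.
a = 1.516×10⁷ m = 15162 km.

a ≈ 15200 km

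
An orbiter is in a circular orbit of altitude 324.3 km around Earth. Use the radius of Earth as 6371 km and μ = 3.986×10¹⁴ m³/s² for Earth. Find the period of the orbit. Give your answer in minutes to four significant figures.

T ≈ 90.87 minutes

r = 6371 + 324.3 = 6695.3 km = 6.6953×10⁶ m.
Kepler's third law: T = 2π√(r³/μ) = 2π√((6.695×10⁶)³ / 3.986×10¹⁴).
r³/μ = 7.530×10⁵ s², so T = 2π × 8.677×10² = 5.452×10³ s.
Converting: 5.452×10³ s ÷ 60.00 = 90.87 minutes.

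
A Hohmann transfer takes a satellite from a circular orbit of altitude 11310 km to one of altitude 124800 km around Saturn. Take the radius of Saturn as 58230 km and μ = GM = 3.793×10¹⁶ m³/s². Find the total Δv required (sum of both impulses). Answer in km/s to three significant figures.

r₁ = 58230 + 11310 = 69540 km = 6.9540×10⁷ m.
r₂ = 58230 + 124800 = 183030 km = 1.8303×10⁸ m.
Transfer ellipse a_t = (r₁ + r₂)/2 = 1.263×10⁸ m.
At r₁: circular v_c1 = √(μ/r₁) = 23350 m/s; transfer-perikrone v_p = √[μ(2/r₁ − 1/a_t)] = 28120 m/s.
Δv₁ = v_p − v_c1 = 4762 m/s.
At r₂: circular v_c2 = √(μ/r₂) = 14400 m/s; transfer-apokrone v_a = √[μ(2/r₂ − 1/a_t)] = 10680 m/s.
Δv₂ = v_c2 − v_a = 3713 m/s.
Total Δv = Δv₁ + Δv₂ = 8475 m/s = 8.475 km/s.

Δv_total ≈ 8.47 km/s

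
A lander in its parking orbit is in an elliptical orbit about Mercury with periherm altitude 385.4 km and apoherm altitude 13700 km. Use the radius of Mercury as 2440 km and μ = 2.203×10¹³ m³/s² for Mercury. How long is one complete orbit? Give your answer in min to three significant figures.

r_p = 2440 + 385.4 = 2825.4 km = 2.8254×10⁶ m.
r_a = 2440 + 13700 = 16140 km = 1.6140×10⁷ m.
Semi-major axis a = (r_p + r_a)/2 = (2825.4 + 16140)/2 = 9482.7 km = 9.483×10⁶ m.
By Kepler's third law T = 2π√(a³/μ) = 2π × 6.221×10³ = 3.909×10⁴ s.
= 651.5 min.

T ≈ 652 min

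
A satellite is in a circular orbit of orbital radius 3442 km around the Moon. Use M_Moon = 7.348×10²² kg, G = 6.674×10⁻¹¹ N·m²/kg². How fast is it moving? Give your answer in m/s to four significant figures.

v ≈ 1194 m/s

μ = GM = 6.674×10⁻¹¹ × 7.348×10²² = 4.904×10¹² m³/s².
r = 3442 km = 3.442×10⁶ m.
For a circular orbit v = √(μ/r) = √(4.904×10¹² / 3.442×10⁶) = √(1.425×10⁶) = 1194 m/s.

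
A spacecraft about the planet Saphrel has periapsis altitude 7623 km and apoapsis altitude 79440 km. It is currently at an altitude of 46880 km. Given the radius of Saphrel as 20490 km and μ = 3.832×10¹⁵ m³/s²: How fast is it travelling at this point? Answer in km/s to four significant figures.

r_p = 20490 + 7623 = 28113 km = 2.8113×10⁷ m.
r_a = 20490 + 79440 = 99930 km = 9.9930×10⁷ m.
r = 20490 + 46880 = 67370 km = 6.737×10⁷ m.
Semi-major axis a = (r_p + r_a)/2 = 64022 km = 6.402×10⁷ m.
Vis-viva: v² = μ(2/r − 1/a) = 3.832×10¹⁵ × (2.969×10⁻⁸ − 1.562×10⁻⁸) = 5.390×10⁷ m²/s².
v = 7342 m/s = 7.342 km/s.

v ≈ 7.342 km/s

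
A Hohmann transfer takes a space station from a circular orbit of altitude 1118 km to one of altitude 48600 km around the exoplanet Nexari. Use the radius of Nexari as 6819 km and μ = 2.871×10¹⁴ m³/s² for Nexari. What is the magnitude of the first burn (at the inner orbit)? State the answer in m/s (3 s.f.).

Δv ≈ 1940 m/s

r₁ = 6819 + 1118 = 7937.0 km = 7.9370×10⁶ m.
r₂ = 6819 + 48600 = 55419 km = 5.5419×10⁷ m.
Transfer ellipse a_t = (r₁ + r₂)/2 = 3.168×10⁷ m.
At r₁: circular v_c1 = √(μ/r₁) = 6014 m/s; transfer-periapsis v_p = √[μ(2/r₁ − 1/a_t)] = 7955 m/s.
Δv₁ = v_p − v_c1 = 1941 m/s.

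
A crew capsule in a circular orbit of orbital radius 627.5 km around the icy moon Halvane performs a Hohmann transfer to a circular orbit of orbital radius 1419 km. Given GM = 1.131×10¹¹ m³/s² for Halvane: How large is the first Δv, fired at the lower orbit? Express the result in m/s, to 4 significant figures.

Δv ≈ 75.40 m/s

r₁ = 627.5 km = 6.275×10⁵ m.
r₂ = 1419 km = 1.419×10⁶ m.
Transfer ellipse a_t = (r₁ + r₂)/2 = 1.023×10⁶ m.
At r₁: circular v_c1 = √(μ/r₁) = 424.5 m/s; transfer-periapsis v_p = √[μ(2/r₁ − 1/a_t)] = 499.9 m/s.
Δv₁ = v_p − v_c1 = 75.40 m/s.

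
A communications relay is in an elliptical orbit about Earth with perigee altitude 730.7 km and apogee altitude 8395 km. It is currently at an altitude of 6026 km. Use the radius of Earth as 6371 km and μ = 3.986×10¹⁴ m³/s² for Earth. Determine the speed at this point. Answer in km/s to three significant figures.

r_p = 6371 + 730.7 = 7101.7 km = 7.1017×10⁶ m.
r_a = 6371 + 8395 = 14766 km = 1.4766×10⁷ m.
r = 6371 + 6026 = 12397 km = 1.240×10⁷ m.
Semi-major axis a = (r_p + r_a)/2 = 10934 km = 1.093×10⁷ m.
Vis-viva: v² = μ(2/r − 1/a) = 3.986×10¹⁴ × (1.613×10⁻⁷ − 9.146×10⁻⁸) = 2.785×10⁷ m²/s².
v = 5277 m/s = 5.277 km/s.

v ≈ 5.28 km/s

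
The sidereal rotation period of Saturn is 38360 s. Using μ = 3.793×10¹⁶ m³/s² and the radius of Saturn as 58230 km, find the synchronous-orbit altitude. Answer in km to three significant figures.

A synchronous orbit has period T, so by Kepler's third law a = (μT²/4π²)^(1/3).
μT²/4π² = 3.793×10¹⁶ × (3.836×10⁴)² / 39.48 = 1.414×10²⁴ m³.
a = 1.122×10⁸ m = 1.1223×10⁵ km.
Altitude h = a − R = 1.1223×10⁵ − 58230 = 54005 km.

h_sync ≈ 54000 km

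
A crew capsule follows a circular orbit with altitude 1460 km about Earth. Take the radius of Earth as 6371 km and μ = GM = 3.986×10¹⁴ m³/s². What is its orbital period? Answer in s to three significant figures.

T ≈ 6900 s

r = 6371 + 1460 = 7831.0 km = 7.8310×10⁶ m.
Kepler's third law: T = 2π√(r³/μ) = 2π√((7.831×10⁶)³ / 3.986×10¹⁴).
r³/μ = 1.205×10⁶ s², so T = 2π × 1.098×10³ = 6.897×10³ s.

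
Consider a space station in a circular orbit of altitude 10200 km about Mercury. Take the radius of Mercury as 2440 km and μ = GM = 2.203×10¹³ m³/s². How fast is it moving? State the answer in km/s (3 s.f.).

r = 2440 + 10200 = 12640 km = 1.2640×10⁷ m.
For a circular orbit v = √(μ/r) = √(2.203×10¹³ / 1.264×10⁷) = √(1.743×10⁶) = 1320 m/s.
That is 1.320 km/s.

v ≈ 1.32 km/s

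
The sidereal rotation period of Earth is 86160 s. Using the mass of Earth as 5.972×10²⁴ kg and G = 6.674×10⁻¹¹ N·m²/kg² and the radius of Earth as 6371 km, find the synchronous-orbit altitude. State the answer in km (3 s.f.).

h_sync ≈ 35800 km

μ = GM = 6.674×10⁻¹¹ × 5.972×10²⁴ = 3.986×10¹⁴ m³/s².
A synchronous orbit has period T, so by Kepler's third law a = (μT²/4π²)^(1/3).
μT²/4π² = 3.986×10¹⁴ × (8.616×10⁴)² / 39.48 = 7.495×10²² m³.
a = 4.216×10⁷ m = 42162 km.
Altitude h = a − R = 42162 − 6371 = 35791 km.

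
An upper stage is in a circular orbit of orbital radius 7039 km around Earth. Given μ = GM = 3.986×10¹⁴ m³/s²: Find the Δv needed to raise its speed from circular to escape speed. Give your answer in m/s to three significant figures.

r = 7039 km = 7.039×10⁶ m.
Circular speed v_c = √(μ/r) = 7525 m/s.
Escape speed v_esc = √(2μ/r) = √2 × v_c = 10640 m/s.
Δv = v_esc − v_c = 3117 m/s.

Δv ≈ 3120 m/s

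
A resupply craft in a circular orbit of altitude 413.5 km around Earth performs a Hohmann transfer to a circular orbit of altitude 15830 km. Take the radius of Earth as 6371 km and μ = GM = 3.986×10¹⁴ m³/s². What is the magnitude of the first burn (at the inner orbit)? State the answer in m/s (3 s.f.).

r₁ = 6371 + 413.5 = 6784.5 km = 6.7845×10⁶ m.
r₂ = 6371 + 15830 = 22201 km = 2.2201×10⁷ m.
Transfer ellipse a_t = (r₁ + r₂)/2 = 1.449×10⁷ m.
At r₁: circular v_c1 = √(μ/r₁) = 7665 m/s; transfer-perigee v_p = √[μ(2/r₁ − 1/a_t)] = 9487 m/s.
Δv₁ = v_p − v_c1 = 1822 m/s.

Δv ≈ 1820 m/s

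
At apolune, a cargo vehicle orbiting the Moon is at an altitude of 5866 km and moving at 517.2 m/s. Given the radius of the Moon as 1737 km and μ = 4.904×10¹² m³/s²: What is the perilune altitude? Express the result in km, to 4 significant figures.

r_a = 1737 + 5866 = 7603.0 km = 7.603×10⁶ m.
Specific energy ε = v²/2 − μ/r = -5.113×10⁵ J/kg, so a = −μ/(2ε) = 4.796×10⁶ m.
The apsides satisfy r_p + r_a = 2a, so the perilune radius is 2a − r_a = 1.989×10⁶ m = 1989.0 km.
Perilune altitude = 1989.0 − 1737 = 251.98 km.

perilune altitude ≈ 252.0 km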